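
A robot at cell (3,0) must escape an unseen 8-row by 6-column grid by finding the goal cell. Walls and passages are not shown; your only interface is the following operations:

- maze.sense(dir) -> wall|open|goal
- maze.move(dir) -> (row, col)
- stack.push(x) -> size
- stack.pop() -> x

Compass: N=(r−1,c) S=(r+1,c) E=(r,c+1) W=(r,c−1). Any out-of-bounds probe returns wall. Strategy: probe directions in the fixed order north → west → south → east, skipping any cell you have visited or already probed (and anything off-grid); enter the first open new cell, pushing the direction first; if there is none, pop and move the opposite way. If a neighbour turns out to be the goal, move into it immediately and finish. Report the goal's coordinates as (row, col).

Action: sense[dir→north]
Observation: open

Action: push[x→north]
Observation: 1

Action: move[dir→north]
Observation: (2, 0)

Action: sense[dir→north]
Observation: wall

Action: sense[dir→east]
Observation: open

Action: push[x→east]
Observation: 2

Action: move[dir→east]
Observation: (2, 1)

Action: sense[dir→north]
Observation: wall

Action: sense[dir→south]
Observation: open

Action: push[x→south]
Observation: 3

Action: move[dir→south]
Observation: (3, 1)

Action: sense[dir→south]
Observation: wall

Action: sense[dir→east]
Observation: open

Action: push[x→east]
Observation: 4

Action: move[dir→east]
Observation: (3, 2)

Action: sense[dir→north]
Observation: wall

Action: sense[dir→south]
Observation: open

Action: push[x→south]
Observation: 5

Action: move[dir→south]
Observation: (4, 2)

Action: sense[dir→south]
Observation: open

Action: push[x→south]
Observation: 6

Action: move[dir→south]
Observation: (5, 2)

Action: sense[dir→west]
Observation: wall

Action: sense[dir→south]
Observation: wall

Action: sense[dir→east]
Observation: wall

Action: pop[]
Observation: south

Action: move[dir→north]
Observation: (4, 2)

Action: sense[dir→east]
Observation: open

Action: push[x→east]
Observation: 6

Action: move[dir→east]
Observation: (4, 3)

Action: sense[dir→north]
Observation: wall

Action: sense[dir→east]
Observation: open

Action: push[x→east]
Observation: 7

Action: move[dir→east]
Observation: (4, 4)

Action: sense[dir→north]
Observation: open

Action: push[x→north]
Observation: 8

Action: move[dir→north]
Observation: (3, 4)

Action: sense[dir→north]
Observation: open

Action: push[x→north]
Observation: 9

Action: move[dir→north]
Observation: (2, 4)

Action: sense[dir→north]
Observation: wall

Action: sense[dir→west]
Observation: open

Action: push[x→west]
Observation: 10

Action: move[dir→west]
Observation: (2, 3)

Action: sense[dir→north]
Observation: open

Action: push[x→north]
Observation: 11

Action: move[dir→north]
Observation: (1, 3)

Action: sense[dir→north]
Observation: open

Action: push[x→north]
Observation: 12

Action: move[dir→north]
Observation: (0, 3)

Action: sense[dir→west]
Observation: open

Action: push[x→west]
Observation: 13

Action: move[dir→west]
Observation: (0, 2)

Action: sense[dir→west]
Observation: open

Action: push[x→west]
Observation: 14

Action: move[dir→west]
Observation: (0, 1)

Action: sense[dir→west]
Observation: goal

Action: move[dir→west]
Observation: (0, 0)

Answer: (0, 0)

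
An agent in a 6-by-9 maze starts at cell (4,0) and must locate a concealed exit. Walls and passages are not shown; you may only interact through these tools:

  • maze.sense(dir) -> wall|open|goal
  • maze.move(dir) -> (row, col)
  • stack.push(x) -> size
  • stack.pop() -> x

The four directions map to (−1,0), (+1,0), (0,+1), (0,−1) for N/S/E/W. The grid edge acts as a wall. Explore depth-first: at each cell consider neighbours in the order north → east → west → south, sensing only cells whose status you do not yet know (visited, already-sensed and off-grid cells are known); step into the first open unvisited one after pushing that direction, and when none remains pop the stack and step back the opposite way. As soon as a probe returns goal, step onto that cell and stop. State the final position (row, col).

// sense(dir→north) -> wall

// sense(dir→east) -> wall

// sense(dir→south) -> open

// push(x→south) -> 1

// move(dir→south) -> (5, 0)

// sense(dir→east) -> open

// push(x→east) -> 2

// move(dir→east) -> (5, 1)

// sense(dir→east) -> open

// push(x→east) -> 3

// move(dir→east) -> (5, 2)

// sense(dir→north) -> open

// push(x→north) -> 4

// move(dir→north) -> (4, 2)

// sense(dir→north) -> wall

// sense(dir→east) -> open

// push(x→east) -> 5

// move(dir→east) -> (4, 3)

// sense(dir→north) -> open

// push(x→north) -> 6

// move(dir→north) -> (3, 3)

// sense(dir→north) -> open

// push(x→north) -> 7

// move(dir→north) -> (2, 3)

// sense(dir→north) -> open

// push(x→north) -> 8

// move(dir→north) -> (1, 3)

// sense(dir→north) -> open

// push(x→north) -> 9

// move(dir→north) -> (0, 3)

// sense(dir→east) -> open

// push(x→east) -> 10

// move(dir→east) -> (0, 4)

// sense(dir→east) -> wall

// sense(dir→south) -> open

// push(x→south) -> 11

// move(dir→south) -> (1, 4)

// sense(dir→east) -> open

// push(x→east) -> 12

// move(dir→east) -> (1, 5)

// sense(dir→east) -> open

// push(x→east) -> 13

// move(dir→east) -> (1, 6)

// sense(dir→north) -> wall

// sense(dir→east) -> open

// push(x→east) -> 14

// move(dir→east) -> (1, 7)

// sense(dir→north) -> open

// push(x→north) -> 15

// move(dir→north) -> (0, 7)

// sense(dir→east) -> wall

// pop() -> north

// move(dir→south) -> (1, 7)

// sense(dir→east) -> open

// push(x→east) -> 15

// move(dir→east) -> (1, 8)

// sense(dir→south) -> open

// push(x→south) -> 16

// move(dir→south) -> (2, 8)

// sense(dir→west) -> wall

// sense(dir→south) -> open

// push(x→south) -> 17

// move(dir→south) -> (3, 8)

// sense(dir→west) -> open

// push(x→west) -> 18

// move(dir→west) -> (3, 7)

// sense(dir→west) -> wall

// sense(dir→south) -> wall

// pop() -> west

// move(dir→east) -> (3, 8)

// sense(dir→south) -> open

// push(x→south) -> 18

// move(dir→south) -> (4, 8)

// sense(dir→south) -> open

// push(x→south) -> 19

// move(dir→south) -> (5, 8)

// sense(dir→west) -> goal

// move(dir→west) -> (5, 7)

Answer: (5, 7)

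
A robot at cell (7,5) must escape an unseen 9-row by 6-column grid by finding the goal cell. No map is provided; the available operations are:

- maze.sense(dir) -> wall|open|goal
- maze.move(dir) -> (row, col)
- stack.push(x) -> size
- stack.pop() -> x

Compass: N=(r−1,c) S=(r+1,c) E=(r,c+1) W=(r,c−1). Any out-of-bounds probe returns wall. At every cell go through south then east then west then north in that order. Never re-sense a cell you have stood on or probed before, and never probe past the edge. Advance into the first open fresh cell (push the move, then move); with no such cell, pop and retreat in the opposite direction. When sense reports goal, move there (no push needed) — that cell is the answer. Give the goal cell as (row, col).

CALL sense[south]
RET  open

CALL push[south]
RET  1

CALL move[south]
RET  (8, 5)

CALL sense[west]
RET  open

CALL push[west]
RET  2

CALL move[west]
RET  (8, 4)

CALL sense[west]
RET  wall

CALL sense[north]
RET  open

CALL push[north]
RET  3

CALL move[north]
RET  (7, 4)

CALL sense[west]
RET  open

CALL push[west]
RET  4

CALL move[west]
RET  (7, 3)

CALL sense[west]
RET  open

CALL push[west]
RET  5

CALL move[west]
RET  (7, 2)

CALL sense[south]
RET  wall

CALL sense[west]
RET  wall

CALL sense[north]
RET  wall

CALL pop[]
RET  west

CALL move[east]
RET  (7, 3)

CALL sense[north]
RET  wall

CALL pop[]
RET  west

CALL move[east]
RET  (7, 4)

CALL sense[north]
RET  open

CALL push[north]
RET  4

CALL move[north]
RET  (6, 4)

CALL sense[east]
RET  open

CALL push[east]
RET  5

CALL move[east]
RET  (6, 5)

CALL sense[north]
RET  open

CALL push[north]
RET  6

CALL move[north]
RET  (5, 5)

CALL sense[west]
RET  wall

CALL sense[north]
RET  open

CALL push[north]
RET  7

CALL move[north]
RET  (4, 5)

CALL sense[west]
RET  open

CALL push[west]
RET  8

CALL move[west]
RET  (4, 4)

CALL sense[west]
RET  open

CALL push[west]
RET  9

CALL move[west]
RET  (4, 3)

CALL sense[south]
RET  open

CALL push[south]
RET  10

CALL move[south]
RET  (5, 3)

CALL sense[west]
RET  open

CALL push[west]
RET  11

CALL move[west]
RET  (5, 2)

CALL sense[west]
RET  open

CALL push[west]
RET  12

CALL move[west]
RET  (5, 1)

CALL sense[south]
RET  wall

CALL sense[west]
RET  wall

CALL sense[north]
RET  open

CALL push[north]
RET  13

CALL move[north]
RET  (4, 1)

CALL sense[east]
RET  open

CALL push[east]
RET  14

CALL move[east]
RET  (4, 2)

CALL sense[north]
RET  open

CALL push[north]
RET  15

CALL move[north]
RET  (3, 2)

CALL sense[east]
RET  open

CALL push[east]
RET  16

CALL move[east]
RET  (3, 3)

CALL sense[east]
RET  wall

CALL sense[north]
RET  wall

CALL pop[]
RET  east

CALL move[west]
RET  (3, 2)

CALL sense[west]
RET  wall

CALL sense[north]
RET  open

CALL push[north]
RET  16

CALL move[north]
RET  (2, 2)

CALL sense[west]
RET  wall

CALL sense[north]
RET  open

CALL push[north]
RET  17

CALL move[north]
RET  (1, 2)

CALL sense[east]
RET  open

CALL push[east]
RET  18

CALL move[east]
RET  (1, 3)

CALL sense[east]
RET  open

CALL push[east]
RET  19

CALL move[east]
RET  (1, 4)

CALL sense[south]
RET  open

CALL push[south]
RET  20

CALL move[south]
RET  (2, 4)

CALL sense[east]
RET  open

CALL push[east]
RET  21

CALL move[east]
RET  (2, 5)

CALL sense[south]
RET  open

CALL push[south]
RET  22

CALL move[south]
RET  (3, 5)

CALL pop[]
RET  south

CALL move[north]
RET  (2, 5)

CALL sense[north]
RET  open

CALL push[north]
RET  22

CALL move[north]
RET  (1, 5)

CALL sense[north]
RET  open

CALL push[north]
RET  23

CALL move[north]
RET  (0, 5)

CALL sense[west]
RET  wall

CALL pop[]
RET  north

CALL move[south]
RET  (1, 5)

CALL pop[]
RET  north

CALL move[south]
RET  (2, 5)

CALL pop[]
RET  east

CALL move[west]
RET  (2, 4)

CALL pop[]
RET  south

CALL move[north]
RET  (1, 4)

CALL pop[]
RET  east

CALL move[west]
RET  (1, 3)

CALL sense[north]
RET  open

CALL push[north]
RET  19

CALL move[north]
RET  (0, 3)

CALL sense[west]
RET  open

CALL push[west]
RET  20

CALL move[west]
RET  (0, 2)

CALL sense[west]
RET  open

CALL push[west]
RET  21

CALL move[west]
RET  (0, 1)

CALL sense[south]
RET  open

CALL push[south]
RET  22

CALL move[south]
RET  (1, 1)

CALL sense[west]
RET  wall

CALL pop[]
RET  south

CALL move[north]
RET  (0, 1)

CALL sense[west]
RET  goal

CALL move[west]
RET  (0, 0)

Answer: (0, 0)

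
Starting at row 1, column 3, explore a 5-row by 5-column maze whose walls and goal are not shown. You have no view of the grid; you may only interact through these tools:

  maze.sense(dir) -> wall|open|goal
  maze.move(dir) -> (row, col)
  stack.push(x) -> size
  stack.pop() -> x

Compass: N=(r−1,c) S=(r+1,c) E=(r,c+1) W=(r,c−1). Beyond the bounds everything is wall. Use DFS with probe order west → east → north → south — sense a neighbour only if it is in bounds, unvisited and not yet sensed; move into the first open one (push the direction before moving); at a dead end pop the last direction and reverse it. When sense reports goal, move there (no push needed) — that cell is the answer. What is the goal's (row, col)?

// sense(dir=west) ~> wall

// sense(dir=east) ~> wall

// sense(dir=north) ~> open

// push(x=north) ~> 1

// move(dir=north) ~> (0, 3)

// sense(dir=west) ~> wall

// sense(dir=east) ~> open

// push(x=east) ~> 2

// move(dir=east) ~> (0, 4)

// pop() ~> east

// move(dir=west) ~> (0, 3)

// pop() ~> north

// move(dir=south) ~> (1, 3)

// sense(dir=south) ~> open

// push(x=south) ~> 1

// move(dir=south) ~> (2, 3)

// sense(dir=west) ~> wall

// sense(dir=east) ~> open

// push(x=east) ~> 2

// move(dir=east) ~> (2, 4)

// sense(dir=south) ~> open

// push(x=south) ~> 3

// move(dir=south) ~> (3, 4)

// sense(dir=west) ~> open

// push(x=west) ~> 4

// move(dir=west) ~> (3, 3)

// sense(dir=west) ~> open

// push(x=west) ~> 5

// move(dir=west) ~> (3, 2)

// sense(dir=west) ~> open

// push(x=west) ~> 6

// move(dir=west) ~> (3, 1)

// sense(dir=west) ~> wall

// sense(dir=north) ~> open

// push(x=north) ~> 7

// move(dir=north) ~> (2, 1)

// sense(dir=west) ~> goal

// move(dir=west) ~> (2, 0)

Answer: (2, 0)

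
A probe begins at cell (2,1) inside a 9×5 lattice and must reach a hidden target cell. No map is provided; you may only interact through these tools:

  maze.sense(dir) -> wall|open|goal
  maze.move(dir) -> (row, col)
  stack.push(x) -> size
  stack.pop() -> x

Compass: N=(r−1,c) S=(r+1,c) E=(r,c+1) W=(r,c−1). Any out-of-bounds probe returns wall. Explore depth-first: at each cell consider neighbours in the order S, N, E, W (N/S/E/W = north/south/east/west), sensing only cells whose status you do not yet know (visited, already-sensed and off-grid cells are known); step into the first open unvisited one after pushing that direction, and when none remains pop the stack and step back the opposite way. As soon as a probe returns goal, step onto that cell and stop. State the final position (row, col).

Act: maze.sense[dir='south']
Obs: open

Act: stack.push[x='south']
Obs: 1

Act: maze.move[dir='south']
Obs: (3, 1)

Act: maze.sense[dir='south']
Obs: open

Act: stack.push[x='south']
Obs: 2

Act: maze.move[dir='south']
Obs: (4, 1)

Act: maze.sense[dir='south']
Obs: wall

Act: maze.sense[dir='east']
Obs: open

Act: stack.push[x='east']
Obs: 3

Act: maze.move[dir='east']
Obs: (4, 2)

Act: maze.sense[dir='south']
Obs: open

Act: stack.push[x='south']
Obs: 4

Act: maze.move[dir='south']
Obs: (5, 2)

Act: maze.sense[dir='south']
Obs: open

Act: stack.push[x='south']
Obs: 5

Act: maze.move[dir='south']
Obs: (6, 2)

Act: maze.sense[dir='south']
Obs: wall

Act: maze.sense[dir='east']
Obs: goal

Act: maze.move[dir='east']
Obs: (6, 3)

Answer: (6, 3)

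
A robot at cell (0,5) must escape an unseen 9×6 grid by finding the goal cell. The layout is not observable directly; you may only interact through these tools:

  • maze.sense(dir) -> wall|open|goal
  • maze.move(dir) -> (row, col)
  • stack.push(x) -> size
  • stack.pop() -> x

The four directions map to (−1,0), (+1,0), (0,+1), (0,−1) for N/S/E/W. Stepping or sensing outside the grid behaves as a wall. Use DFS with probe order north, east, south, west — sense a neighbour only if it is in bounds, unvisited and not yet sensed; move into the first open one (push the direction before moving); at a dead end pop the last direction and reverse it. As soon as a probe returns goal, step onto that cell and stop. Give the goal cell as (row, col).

Action: sense[dir: south]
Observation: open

Action: push[x: south]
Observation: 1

Action: move[dir: south]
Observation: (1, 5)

Action: sense[dir: south]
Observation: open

Action: push[x: south]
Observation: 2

Action: move[dir: south]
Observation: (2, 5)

Action: sense[dir: south]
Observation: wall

Action: sense[dir: west]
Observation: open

Action: push[x: west]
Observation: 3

Action: move[dir: west]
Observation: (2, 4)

Action: sense[dir: north]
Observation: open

Action: push[x: north]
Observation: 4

Action: move[dir: north]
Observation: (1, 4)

Action: sense[dir: north]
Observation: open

Action: push[x: north]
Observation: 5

Action: move[dir: north]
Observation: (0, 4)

Action: sense[dir: west]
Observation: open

Action: push[x: west]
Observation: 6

Action: move[dir: west]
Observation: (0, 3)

Action: sense[dir: south]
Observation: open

Action: push[x: south]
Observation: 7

Action: move[dir: south]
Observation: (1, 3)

Action: sense[dir: south]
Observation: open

Action: push[x: south]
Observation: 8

Action: move[dir: south]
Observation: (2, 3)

Action: sense[dir: south]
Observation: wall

Action: sense[dir: west]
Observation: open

Action: push[x: west]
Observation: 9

Action: move[dir: west]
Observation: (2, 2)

Action: sense[dir: north]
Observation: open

Action: push[x: north]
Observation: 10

Action: move[dir: north]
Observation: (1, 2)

Action: sense[dir: north]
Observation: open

Action: push[x: north]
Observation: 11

Action: move[dir: north]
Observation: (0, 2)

Action: sense[dir: west]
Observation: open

Action: push[x: west]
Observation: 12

Action: move[dir: west]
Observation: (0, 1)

Action: sense[dir: south]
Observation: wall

Action: sense[dir: west]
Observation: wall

Action: pop[]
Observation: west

Action: move[dir: east]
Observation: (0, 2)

Action: pop[]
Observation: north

Action: move[dir: south]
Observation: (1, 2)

Action: pop[]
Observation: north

Action: move[dir: south]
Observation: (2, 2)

Action: sense[dir: south]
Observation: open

Action: push[x: south]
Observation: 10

Action: move[dir: south]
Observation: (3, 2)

Action: sense[dir: south]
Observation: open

Action: push[x: south]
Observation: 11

Action: move[dir: south]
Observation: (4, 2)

Action: sense[dir: east]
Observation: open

Action: push[x: east]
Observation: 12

Action: move[dir: east]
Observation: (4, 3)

Action: sense[dir: east]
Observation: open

Action: push[x: east]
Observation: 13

Action: move[dir: east]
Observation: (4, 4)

Action: sense[dir: north]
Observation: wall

Action: sense[dir: east]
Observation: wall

Action: sense[dir: south]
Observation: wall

Action: pop[]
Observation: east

Action: move[dir: west]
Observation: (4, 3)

Action: sense[dir: south]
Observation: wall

Action: pop[]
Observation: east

Action: move[dir: west]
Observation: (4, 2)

Action: sense[dir: south]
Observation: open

Action: push[x: south]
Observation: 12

Action: move[dir: south]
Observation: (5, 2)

Action: sense[dir: south]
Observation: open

Action: push[x: south]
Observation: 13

Action: move[dir: south]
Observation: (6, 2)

Action: sense[dir: east]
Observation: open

Action: push[x: east]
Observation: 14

Action: move[dir: east]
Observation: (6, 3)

Action: sense[dir: east]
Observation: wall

Action: sense[dir: south]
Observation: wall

Action: pop[]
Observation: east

Action: move[dir: west]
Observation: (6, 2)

Action: sense[dir: south]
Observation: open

Action: push[x: south]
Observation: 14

Action: move[dir: south]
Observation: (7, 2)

Action: sense[dir: south]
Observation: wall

Action: sense[dir: west]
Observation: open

Action: push[x: west]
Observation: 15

Action: move[dir: west]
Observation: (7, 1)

Action: sense[dir: north]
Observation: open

Action: push[x: north]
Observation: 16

Action: move[dir: north]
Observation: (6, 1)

Action: sense[dir: north]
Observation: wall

Action: sense[dir: west]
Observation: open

Action: push[x: west]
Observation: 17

Action: move[dir: west]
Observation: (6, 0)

Action: sense[dir: north]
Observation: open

Action: push[x: north]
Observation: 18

Action: move[dir: north]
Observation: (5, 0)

Action: sense[dir: north]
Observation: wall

Action: pop[]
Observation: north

Action: move[dir: south]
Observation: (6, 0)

Action: sense[dir: south]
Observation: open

Action: push[x: south]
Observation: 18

Action: move[dir: south]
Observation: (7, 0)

Action: sense[dir: south]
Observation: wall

Action: pop[]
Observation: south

Action: move[dir: north]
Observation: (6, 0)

Action: pop[]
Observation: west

Action: move[dir: east]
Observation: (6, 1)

Action: pop[]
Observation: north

Action: move[dir: south]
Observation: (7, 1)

Action: sense[dir: south]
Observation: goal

Action: move[dir: south]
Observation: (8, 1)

Answer: (8, 1)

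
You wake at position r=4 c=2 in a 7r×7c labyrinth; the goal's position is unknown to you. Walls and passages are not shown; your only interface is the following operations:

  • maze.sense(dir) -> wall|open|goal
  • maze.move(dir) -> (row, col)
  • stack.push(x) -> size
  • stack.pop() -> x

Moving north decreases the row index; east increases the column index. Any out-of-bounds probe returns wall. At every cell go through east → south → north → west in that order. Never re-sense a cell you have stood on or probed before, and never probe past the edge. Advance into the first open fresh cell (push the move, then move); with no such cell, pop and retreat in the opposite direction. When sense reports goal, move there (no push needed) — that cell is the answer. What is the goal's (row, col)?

>> maze.sense(dir→east)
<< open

>> stack.push(x→east)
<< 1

>> maze.move(dir→east)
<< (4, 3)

>> maze.sense(dir→east)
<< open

>> stack.push(x→east)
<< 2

>> maze.move(dir→east)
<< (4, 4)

>> maze.sense(dir→east)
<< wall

>> maze.sense(dir→south)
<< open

>> stack.push(x→south)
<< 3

>> maze.move(dir→south)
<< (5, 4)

>> maze.sense(dir→east)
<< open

>> stack.push(x→east)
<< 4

>> maze.move(dir→east)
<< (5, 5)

>> maze.sense(dir→east)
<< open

>> stack.push(x→east)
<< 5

>> maze.move(dir→east)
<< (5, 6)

>> maze.sense(dir→south)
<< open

>> stack.push(x→south)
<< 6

>> maze.move(dir→south)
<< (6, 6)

>> maze.sense(dir→west)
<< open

>> stack.push(x→west)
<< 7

>> maze.move(dir→west)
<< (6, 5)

>> maze.sense(dir→west)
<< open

>> stack.push(x→west)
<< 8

>> maze.move(dir→west)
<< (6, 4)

>> maze.sense(dir→west)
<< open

>> stack.push(x→west)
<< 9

>> maze.move(dir→west)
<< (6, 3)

>> maze.sense(dir→north)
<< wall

>> maze.sense(dir→west)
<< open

>> stack.push(x→west)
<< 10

>> maze.move(dir→west)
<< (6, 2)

>> maze.sense(dir→north)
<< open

>> stack.push(x→north)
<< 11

>> maze.move(dir→north)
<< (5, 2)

>> maze.sense(dir→west)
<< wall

>> stack.pop()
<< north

>> maze.move(dir→south)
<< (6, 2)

>> maze.sense(dir→west)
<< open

>> stack.push(x→west)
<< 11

>> maze.move(dir→west)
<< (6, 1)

>> maze.sense(dir→west)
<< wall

>> stack.pop()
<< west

>> maze.move(dir→east)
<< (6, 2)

>> stack.pop()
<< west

>> maze.move(dir→east)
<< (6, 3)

>> stack.pop()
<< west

>> maze.move(dir→east)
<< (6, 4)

>> stack.pop()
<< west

>> maze.move(dir→east)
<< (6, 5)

>> stack.pop()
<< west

>> maze.move(dir→east)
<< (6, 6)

>> stack.pop()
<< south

>> maze.move(dir→north)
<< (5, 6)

>> maze.sense(dir→north)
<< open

>> stack.push(x→north)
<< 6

>> maze.move(dir→north)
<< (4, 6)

>> maze.sense(dir→north)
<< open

>> stack.push(x→north)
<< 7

>> maze.move(dir→north)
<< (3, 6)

>> maze.sense(dir→north)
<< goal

>> maze.move(dir→north)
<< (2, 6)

Answer: (2, 6)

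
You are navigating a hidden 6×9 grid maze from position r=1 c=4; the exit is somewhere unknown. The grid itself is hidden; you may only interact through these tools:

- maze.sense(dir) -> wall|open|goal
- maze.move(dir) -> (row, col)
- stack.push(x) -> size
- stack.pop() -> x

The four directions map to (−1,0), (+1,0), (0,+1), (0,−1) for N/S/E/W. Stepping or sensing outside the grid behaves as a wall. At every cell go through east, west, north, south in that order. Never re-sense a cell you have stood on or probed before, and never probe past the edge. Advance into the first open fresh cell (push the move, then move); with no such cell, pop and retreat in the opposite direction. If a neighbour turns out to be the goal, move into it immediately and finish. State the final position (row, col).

[in] maze.sense dir→east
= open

[in] stack.push x→east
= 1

[in] maze.move dir→east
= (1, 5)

[in] maze.sense dir→east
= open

[in] stack.push x→east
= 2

[in] maze.move dir→east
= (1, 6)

[in] maze.sense dir→east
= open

[in] stack.push x→east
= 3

[in] maze.move dir→east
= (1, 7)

[in] maze.sense dir→east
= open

[in] stack.push x→east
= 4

[in] maze.move dir→east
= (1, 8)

[in] maze.sense dir→north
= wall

[in] maze.sense dir→south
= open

[in] stack.push x→south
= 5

[in] maze.move dir→south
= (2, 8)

[in] maze.sense dir→west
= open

[in] stack.push x→west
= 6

[in] maze.move dir→west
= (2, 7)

[in] maze.sense dir→west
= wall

[in] maze.sense dir→south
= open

[in] stack.push x→south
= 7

[in] maze.move dir→south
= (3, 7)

[in] maze.sense dir→east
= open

[in] stack.push x→east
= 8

[in] maze.move dir→east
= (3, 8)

[in] maze.sense dir→south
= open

[in] stack.push x→south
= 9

[in] maze.move dir→south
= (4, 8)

[in] maze.sense dir→west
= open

[in] stack.push x→west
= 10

[in] maze.move dir→west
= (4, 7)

[in] maze.sense dir→west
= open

[in] stack.push x→west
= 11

[in] maze.move dir→west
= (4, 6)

[in] maze.sense dir→west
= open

[in] stack.push x→west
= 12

[in] maze.move dir→west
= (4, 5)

[in] maze.sense dir→west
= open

[in] stack.push x→west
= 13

[in] maze.move dir→west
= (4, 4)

[in] maze.sense dir→west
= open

[in] stack.push x→west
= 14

[in] maze.move dir→west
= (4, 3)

[in] maze.sense dir→west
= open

[in] stack.push x→west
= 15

[in] maze.move dir→west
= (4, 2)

[in] maze.sense dir→west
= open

[in] stack.push x→west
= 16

[in] maze.move dir→west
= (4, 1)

[in] maze.sense dir→west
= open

[in] stack.push x→west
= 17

[in] maze.move dir→west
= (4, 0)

[in] maze.sense dir→north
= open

[in] stack.push x→north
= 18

[in] maze.move dir→north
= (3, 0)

[in] maze.sense dir→east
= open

[in] stack.push x→east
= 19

[in] maze.move dir→east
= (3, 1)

[in] maze.sense dir→east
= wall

[in] maze.sense dir→north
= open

[in] stack.push x→north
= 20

[in] maze.move dir→north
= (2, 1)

[in] maze.sense dir→east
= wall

[in] maze.sense dir→west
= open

[in] stack.push x→west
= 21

[in] maze.move dir→west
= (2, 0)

[in] maze.sense dir→north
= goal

[in] maze.move dir→north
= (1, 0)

Answer: (1, 0)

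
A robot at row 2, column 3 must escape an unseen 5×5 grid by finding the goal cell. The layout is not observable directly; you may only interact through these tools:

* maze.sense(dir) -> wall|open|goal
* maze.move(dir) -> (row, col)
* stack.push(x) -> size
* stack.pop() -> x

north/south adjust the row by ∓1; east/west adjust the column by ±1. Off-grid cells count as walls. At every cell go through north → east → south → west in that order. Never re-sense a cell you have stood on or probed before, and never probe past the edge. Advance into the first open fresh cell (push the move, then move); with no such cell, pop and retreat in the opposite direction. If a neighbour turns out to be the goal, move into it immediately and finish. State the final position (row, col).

Step: sense[dir: north]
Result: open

Step: push[x: north]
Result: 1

Step: move[dir: north]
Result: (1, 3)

Step: sense[dir: north]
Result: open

Step: push[x: north]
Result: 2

Step: move[dir: north]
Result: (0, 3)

Step: sense[dir: east]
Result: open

Step: push[x: east]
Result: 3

Step: move[dir: east]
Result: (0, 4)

Step: sense[dir: south]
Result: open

Step: push[x: south]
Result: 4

Step: move[dir: south]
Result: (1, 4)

Step: sense[dir: south]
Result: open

Step: push[x: south]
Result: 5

Step: move[dir: south]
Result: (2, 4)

Step: sense[dir: south]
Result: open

Step: push[x: south]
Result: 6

Step: move[dir: south]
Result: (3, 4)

Step: sense[dir: south]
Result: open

Step: push[x: south]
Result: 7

Step: move[dir: south]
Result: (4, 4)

Step: sense[dir: west]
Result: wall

Step: pop[]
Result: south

Step: move[dir: north]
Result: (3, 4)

Step: sense[dir: west]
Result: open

Step: push[x: west]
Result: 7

Step: move[dir: west]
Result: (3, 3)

Step: sense[dir: west]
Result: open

Step: push[x: west]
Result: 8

Step: move[dir: west]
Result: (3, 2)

Step: sense[dir: north]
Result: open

Step: push[x: north]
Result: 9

Step: move[dir: north]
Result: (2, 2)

Step: sense[dir: north]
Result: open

Step: push[x: north]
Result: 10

Step: move[dir: north]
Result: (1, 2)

Step: sense[dir: north]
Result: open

Step: push[x: north]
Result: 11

Step: move[dir: north]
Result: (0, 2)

Step: sense[dir: west]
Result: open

Step: push[x: west]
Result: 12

Step: move[dir: west]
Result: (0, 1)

Step: sense[dir: south]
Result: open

Step: push[x: south]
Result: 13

Step: move[dir: south]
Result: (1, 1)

Step: sense[dir: south]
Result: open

Step: push[x: south]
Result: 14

Step: move[dir: south]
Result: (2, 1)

Step: sense[dir: south]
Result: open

Step: push[x: south]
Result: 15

Step: move[dir: south]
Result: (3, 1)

Step: sense[dir: south]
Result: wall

Step: sense[dir: west]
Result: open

Step: push[x: west]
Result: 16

Step: move[dir: west]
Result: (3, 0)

Step: sense[dir: north]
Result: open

Step: push[x: north]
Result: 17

Step: move[dir: north]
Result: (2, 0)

Step: sense[dir: north]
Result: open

Step: push[x: north]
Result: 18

Step: move[dir: north]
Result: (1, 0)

Step: sense[dir: north]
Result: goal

Step: move[dir: north]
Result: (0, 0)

Answer: (0, 0)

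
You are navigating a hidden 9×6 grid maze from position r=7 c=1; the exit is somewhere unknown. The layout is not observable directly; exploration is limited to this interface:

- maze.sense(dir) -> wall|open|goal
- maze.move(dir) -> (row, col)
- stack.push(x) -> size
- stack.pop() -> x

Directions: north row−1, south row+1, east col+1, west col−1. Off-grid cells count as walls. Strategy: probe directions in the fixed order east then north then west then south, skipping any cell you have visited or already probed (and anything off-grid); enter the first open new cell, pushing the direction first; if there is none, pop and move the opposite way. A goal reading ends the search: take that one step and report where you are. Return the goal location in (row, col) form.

! maze.sense(dir=east) : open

! stack.push(x=east) : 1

! maze.move(dir=east) : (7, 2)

! maze.sense(dir=east) : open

! stack.push(x=east) : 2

! maze.move(dir=east) : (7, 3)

! maze.sense(dir=east) : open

! stack.push(x=east) : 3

! maze.move(dir=east) : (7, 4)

! maze.sense(dir=east) : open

! stack.push(x=east) : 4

! maze.move(dir=east) : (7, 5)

! maze.sense(dir=north) : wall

! maze.sense(dir=south) : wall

! stack.pop() : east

! maze.move(dir=west) : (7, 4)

! maze.sense(dir=north) : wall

! maze.sense(dir=south) : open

! stack.push(x=south) : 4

! maze.move(dir=south) : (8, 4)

! maze.sense(dir=west) : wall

! stack.pop() : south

! maze.move(dir=north) : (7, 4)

! stack.pop() : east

! maze.move(dir=west) : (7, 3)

! maze.sense(dir=north) : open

! stack.push(x=north) : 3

! maze.move(dir=north) : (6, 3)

! maze.sense(dir=north) : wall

! maze.sense(dir=west) : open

! stack.push(x=west) : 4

! maze.move(dir=west) : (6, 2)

! maze.sense(dir=north) : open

! stack.push(x=north) : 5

! maze.move(dir=north) : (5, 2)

! maze.sense(dir=north) : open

! stack.push(x=north) : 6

! maze.move(dir=north) : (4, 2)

! maze.sense(dir=east) : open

! stack.push(x=east) : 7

! maze.move(dir=east) : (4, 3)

! maze.sense(dir=east) : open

! stack.push(x=east) : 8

! maze.move(dir=east) : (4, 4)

! maze.sense(dir=east) : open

! stack.push(x=east) : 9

! maze.move(dir=east) : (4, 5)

! maze.sense(dir=north) : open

! stack.push(x=north) : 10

! maze.move(dir=north) : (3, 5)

! maze.sense(dir=north) : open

! stack.push(x=north) : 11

! maze.move(dir=north) : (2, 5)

! maze.sense(dir=north) : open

! stack.push(x=north) : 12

! maze.move(dir=north) : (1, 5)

! maze.sense(dir=north) : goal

! maze.move(dir=north) : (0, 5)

Answer: (0, 5)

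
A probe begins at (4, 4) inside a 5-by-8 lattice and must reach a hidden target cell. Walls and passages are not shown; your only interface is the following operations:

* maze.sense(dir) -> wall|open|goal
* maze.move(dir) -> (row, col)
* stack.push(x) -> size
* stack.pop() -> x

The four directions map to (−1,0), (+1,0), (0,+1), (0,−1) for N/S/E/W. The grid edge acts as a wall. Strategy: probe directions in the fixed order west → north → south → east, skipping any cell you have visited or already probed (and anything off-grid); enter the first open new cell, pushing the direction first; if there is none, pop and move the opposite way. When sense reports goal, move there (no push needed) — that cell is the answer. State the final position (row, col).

> maze.sense dir='west'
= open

> stack.push x='west'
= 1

> maze.move dir='west'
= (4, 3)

> maze.sense dir='west'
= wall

> maze.sense dir='north'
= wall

> stack.pop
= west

> maze.move dir='east'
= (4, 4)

> maze.sense dir='north'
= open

> stack.push x='north'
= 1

> maze.move dir='north'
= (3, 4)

> maze.sense dir='north'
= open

> stack.push x='north'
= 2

> maze.move dir='north'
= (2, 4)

> maze.sense dir='west'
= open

> stack.push x='west'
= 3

> maze.move dir='west'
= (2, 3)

> maze.sense dir='west'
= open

> stack.push x='west'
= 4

> maze.move dir='west'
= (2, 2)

> maze.sense dir='west'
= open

> stack.push x='west'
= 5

> maze.move dir='west'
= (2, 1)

> maze.sense dir='west'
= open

> stack.push x='west'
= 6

> maze.move dir='west'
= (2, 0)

> maze.sense dir='north'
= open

> stack.push x='north'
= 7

> maze.move dir='north'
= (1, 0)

> maze.sense dir='north'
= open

> stack.push x='north'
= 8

> maze.move dir='north'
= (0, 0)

> maze.sense dir='east'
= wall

> stack.pop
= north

> maze.move dir='south'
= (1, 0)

> maze.sense dir='east'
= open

> stack.push x='east'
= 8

> maze.move dir='east'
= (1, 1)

> maze.sense dir='east'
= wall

> stack.pop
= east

> maze.move dir='west'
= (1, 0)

> stack.pop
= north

> maze.move dir='south'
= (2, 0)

> maze.sense dir='south'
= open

> stack.push x='south'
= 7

> maze.move dir='south'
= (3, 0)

> maze.sense dir='south'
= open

> stack.push x='south'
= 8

> maze.move dir='south'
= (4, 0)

> maze.sense dir='east'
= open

> stack.push x='east'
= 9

> maze.move dir='east'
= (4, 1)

> maze.sense dir='north'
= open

> stack.push x='north'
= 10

> maze.move dir='north'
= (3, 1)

> maze.sense dir='east'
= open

> stack.push x='east'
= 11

> maze.move dir='east'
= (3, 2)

> stack.pop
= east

> maze.move dir='west'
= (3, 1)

> stack.pop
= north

> maze.move dir='south'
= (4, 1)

> stack.pop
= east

> maze.move dir='west'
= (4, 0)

> stack.pop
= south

> maze.move dir='north'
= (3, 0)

> stack.pop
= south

> maze.move dir='north'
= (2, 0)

> stack.pop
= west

> maze.move dir='east'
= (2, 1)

> stack.pop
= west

> maze.move dir='east'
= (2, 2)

> stack.pop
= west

> maze.move dir='east'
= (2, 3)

> maze.sense dir='north'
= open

> stack.push x='north'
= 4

> maze.move dir='north'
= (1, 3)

> maze.sense dir='north'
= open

> stack.push x='north'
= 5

> maze.move dir='north'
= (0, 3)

> maze.sense dir='west'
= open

> stack.push x='west'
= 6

> maze.move dir='west'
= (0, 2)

> stack.pop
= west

> maze.move dir='east'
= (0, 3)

> maze.sense dir='east'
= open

> stack.push x='east'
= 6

> maze.move dir='east'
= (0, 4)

> maze.sense dir='south'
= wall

> maze.sense dir='east'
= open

> stack.push x='east'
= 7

> maze.move dir='east'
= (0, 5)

> maze.sense dir='south'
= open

> stack.push x='south'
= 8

> maze.move dir='south'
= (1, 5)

> maze.sense dir='south'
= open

> stack.push x='south'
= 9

> maze.move dir='south'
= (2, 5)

> maze.sense dir='south'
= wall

> maze.sense dir='east'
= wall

> stack.pop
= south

> maze.move dir='north'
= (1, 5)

> maze.sense dir='east'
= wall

> stack.pop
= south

> maze.move dir='north'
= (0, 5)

> maze.sense dir='east'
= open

> stack.push x='east'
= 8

> maze.move dir='east'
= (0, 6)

> maze.sense dir='east'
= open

> stack.push x='east'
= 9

> maze.move dir='east'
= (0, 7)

> maze.sense dir='south'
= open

> stack.push x='south'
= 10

> maze.move dir='south'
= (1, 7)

> maze.sense dir='south'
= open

> stack.push x='south'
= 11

> maze.move dir='south'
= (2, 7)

> maze.sense dir='south'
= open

> stack.push x='south'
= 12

> maze.move dir='south'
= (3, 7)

> maze.sense dir='west'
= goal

> maze.move dir='west'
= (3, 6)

Answer: (3, 6)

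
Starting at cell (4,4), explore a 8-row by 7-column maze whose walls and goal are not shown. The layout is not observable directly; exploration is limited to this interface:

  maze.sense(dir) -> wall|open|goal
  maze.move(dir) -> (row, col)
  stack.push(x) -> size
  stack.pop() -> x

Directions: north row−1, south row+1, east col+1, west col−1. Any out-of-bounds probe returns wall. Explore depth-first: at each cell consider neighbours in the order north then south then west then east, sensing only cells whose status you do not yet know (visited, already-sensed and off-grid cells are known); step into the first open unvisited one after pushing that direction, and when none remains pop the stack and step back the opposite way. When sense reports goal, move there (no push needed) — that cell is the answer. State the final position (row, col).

==> maze.sense(dir='north')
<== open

==> stack.push(x='north')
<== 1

==> maze.move(dir='north')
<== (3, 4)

==> maze.sense(dir='north')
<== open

==> stack.push(x='north')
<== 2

==> maze.move(dir='north')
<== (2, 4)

==> maze.sense(dir='north')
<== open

==> stack.push(x='north')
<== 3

==> maze.move(dir='north')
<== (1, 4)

==> maze.sense(dir='north')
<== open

==> stack.push(x='north')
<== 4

==> maze.move(dir='north')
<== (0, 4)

==> maze.sense(dir='west')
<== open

==> stack.push(x='west')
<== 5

==> maze.move(dir='west')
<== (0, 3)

==> maze.sense(dir='south')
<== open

==> stack.push(x='south')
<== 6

==> maze.move(dir='south')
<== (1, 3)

==> maze.sense(dir='south')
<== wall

==> maze.sense(dir='west')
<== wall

==> stack.pop()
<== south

==> maze.move(dir='north')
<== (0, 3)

==> maze.sense(dir='west')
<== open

==> stack.push(x='west')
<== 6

==> maze.move(dir='west')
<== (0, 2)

==> maze.sense(dir='west')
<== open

==> stack.push(x='west')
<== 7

==> maze.move(dir='west')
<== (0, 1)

==> maze.sense(dir='south')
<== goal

==> maze.move(dir='south')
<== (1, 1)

Answer: (1, 1)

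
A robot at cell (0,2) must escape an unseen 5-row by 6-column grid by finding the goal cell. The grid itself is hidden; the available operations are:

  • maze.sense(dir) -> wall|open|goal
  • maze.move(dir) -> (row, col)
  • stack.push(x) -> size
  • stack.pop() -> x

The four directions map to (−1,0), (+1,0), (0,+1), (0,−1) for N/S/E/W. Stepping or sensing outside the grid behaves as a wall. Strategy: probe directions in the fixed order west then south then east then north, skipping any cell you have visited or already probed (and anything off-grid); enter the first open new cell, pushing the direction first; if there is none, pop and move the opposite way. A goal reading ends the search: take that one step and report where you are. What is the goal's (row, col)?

> sense dir→west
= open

> push x→west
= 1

> move dir→west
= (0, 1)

> sense dir→west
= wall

> sense dir→south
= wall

> pop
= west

> move dir→east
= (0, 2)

> sense dir→south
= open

> push x→south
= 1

> move dir→south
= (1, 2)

> sense dir→south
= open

> push x→south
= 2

> move dir→south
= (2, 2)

> sense dir→west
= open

> push x→west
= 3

> move dir→west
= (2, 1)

> sense dir→west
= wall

> sense dir→south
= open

> push x→south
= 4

> move dir→south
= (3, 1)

> sense dir→west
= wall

> sense dir→south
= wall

> sense dir→east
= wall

> pop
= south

> move dir→north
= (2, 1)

> pop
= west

> move dir→east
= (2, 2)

> sense dir→east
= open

> push x→east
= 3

> move dir→east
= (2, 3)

> sense dir→south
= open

> push x→south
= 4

> move dir→south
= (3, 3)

> sense dir→south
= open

> push x→south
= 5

> move dir→south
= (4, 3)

> sense dir→west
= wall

> sense dir→east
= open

> push x→east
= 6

> move dir→east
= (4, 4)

> sense dir→east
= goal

> move dir→east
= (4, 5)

Answer: (4, 5)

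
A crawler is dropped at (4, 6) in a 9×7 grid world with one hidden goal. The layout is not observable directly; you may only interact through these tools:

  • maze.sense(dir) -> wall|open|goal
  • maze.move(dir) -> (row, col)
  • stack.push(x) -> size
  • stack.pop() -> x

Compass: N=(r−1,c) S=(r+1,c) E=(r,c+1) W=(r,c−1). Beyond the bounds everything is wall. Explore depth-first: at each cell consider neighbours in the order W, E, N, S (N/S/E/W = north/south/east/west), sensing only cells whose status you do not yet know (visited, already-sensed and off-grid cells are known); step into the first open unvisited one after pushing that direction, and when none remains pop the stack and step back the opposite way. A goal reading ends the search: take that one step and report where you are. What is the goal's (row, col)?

I invoke maze.sense with dir: west, and observe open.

I call stack.push with x: west, and get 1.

Next I call maze.move with dir: west, which returns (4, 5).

I invoke maze.sense with dir: west, — result: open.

I invoke stack.push with x: west, yielding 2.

Invoking maze.move with dir: west, and get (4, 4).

Calling maze.sense with dir: west, → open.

I invoke stack.push with x: west, which returns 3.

Using maze.move with dir: west, which returns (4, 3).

I use maze.sense with dir: west, and observe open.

Next I call stack.push with x: west, giving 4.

Next I call maze.move with dir: west, — result: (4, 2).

Calling maze.sense with dir: west, giving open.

I invoke stack.push with x: west, yielding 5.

Using maze.move with dir: west, : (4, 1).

Using maze.sense with dir: west, → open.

I try stack.push with x: west, and see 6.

Calling maze.move with dir: west, and see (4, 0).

I invoke maze.sense with dir: north, — result: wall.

Then maze.sense with dir: south, : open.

Then stack.push with x: south, → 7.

Next I call maze.move with dir: south, yielding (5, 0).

Then maze.sense with dir: east, giving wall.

I try maze.sense with dir: south, → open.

I run stack.push with x: south, → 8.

I try maze.move with dir: south, which returns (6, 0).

Now I run maze.sense with dir: east, and see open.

Next I call stack.push with x: east, giving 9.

Next I call maze.move with dir: east, and see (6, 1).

Calling maze.sense with dir: east, giving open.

Now I run stack.push with x: east, : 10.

I call maze.move with dir: east, : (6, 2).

Now I run maze.sense with dir: east, → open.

Now I run stack.push with x: east, and observe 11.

Now I run maze.move with dir: east, → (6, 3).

I try maze.sense with dir: east, yielding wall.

I invoke maze.sense with dir: north, and get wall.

I use maze.sense with dir: south, yielding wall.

Using stack.pop, — result: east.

Calling maze.move with dir: west, and get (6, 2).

I call maze.sense with dir: north, and observe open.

Calling stack.push with x: north, : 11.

Now I run maze.move with dir: north, — result: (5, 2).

Calling stack.pop, and get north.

I invoke maze.move with dir: south, and see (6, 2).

I call maze.sense with dir: south, — result: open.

I run stack.push with x: south, which returns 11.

I run maze.move with dir: south, giving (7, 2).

Using maze.sense with dir: west, and get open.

Now I run stack.push with x: west, and observe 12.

Calling maze.move with dir: west, which returns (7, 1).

Using maze.sense with dir: west, which returns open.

I use stack.push with x: west, : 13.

I try maze.move with dir: west, — result: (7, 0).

I use maze.sense with dir: south, → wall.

I run stack.pop(), and observe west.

I invoke maze.move with dir: east, → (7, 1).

I invoke maze.sense with dir: south, which returns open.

Then stack.push with x: south, giving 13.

Next I call maze.move with dir: south, and see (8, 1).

Now I run maze.sense with dir: east, giving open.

Now I run stack.push with x: east, : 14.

I use maze.move with dir: east, and observe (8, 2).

I call maze.sense with dir: east, and get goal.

I try maze.move with dir: east, and observe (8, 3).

Answer: (8, 3)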